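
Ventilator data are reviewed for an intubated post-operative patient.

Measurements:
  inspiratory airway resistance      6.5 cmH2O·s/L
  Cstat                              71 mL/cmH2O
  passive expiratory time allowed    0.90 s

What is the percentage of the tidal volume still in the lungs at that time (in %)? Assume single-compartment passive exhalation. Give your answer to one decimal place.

14.2

τ = R × C = 6.5 × 71 mL/cmH2O = 6.5 × 0.071 L/cmH2O = 0.4615 s.
Passive exhalation: V(t)/V₀ = e^(−t/τ) = e^(−0.90/0.4615) = 0.1423.
Fraction remaining = 0.1423 → 14.23%.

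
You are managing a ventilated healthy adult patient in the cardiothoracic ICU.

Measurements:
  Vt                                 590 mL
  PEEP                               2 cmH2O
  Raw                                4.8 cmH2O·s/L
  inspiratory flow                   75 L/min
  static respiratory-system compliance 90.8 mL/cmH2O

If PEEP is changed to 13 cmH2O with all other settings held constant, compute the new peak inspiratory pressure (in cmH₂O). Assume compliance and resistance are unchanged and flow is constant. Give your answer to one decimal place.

25.5

Flow: 75 L/min ÷ 60 = 1.25 L/s.
PIP = Vt/C + R·V̇ + PEEP (constant-flow equation of motion).
Only the baseline term changes: ΔPIP = ΔPEEP = 13 − 2 = 11.0 cmH2O.
Original PIP = 590/90.8 + 4.8×1.25 + 2 = 14.498 cmH2O; new PIP = 14.498 + (11.0) = 25.498 cmH2O.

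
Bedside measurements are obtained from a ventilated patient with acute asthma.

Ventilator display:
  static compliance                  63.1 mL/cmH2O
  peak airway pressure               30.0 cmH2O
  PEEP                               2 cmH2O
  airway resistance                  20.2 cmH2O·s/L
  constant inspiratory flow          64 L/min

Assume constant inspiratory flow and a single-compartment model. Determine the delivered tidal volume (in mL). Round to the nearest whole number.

407

Flow: 64 L/min ÷ 60 = 1.0667 L/s.
Equation of motion (constant flow): PIP = Vt/C + R·V̇ + PEEP.
Vt/C = PIP − R·V̇ − PEEP = 30.0 − 21.547 − 2 = 6.453 cmH2O.
Vt = C × 6.453 = 63.1 × 6.453 = 407.18 mL.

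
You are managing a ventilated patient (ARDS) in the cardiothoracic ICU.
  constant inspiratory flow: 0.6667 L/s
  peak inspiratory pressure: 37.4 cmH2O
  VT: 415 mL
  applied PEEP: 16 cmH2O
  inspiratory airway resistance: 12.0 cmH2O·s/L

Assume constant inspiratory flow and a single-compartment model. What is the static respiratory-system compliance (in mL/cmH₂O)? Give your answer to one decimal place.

Equation of motion (constant flow): PIP = Vt/C + R·V̇ + PEEP.
Vt/C = PIP − R·V̇ − PEEP = 37.4 − 12.0×0.6667 − 16 = 37.4 − 8.0 − 16 = 13.4 cmH2O.
C = Vt / 13.4 = 415 / 13.4 = 30.97 mL/cmH2O.

31.0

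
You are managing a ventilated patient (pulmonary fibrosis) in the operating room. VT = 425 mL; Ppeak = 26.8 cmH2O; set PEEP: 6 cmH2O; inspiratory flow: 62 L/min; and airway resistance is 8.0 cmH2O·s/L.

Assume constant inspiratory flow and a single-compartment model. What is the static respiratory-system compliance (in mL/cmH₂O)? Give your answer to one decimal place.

Flow: 62 L/min ÷ 60 = 1.0333 L/s.
Equation of motion (constant flow): PIP = Vt/C + R·V̇ + PEEP.
Vt/C = PIP − R·V̇ − PEEP = 26.8 − 8.0×1.0333 − 6 = 26.8 − 8.266 − 6 = 12.534 cmH2O.
C = Vt / 12.534 = 425 / 12.534 = 33.908 mL/cmH2O.

33.9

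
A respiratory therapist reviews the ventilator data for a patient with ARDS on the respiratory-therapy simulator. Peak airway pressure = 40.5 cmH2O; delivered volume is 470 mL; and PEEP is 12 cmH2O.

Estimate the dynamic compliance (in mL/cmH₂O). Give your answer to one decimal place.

Dynamic compliance = Vt / (PIP − PEEP) = 470 / (40.5 − 12) = 470 / 28.5 = 16.491 mL/cmH2O.

16.5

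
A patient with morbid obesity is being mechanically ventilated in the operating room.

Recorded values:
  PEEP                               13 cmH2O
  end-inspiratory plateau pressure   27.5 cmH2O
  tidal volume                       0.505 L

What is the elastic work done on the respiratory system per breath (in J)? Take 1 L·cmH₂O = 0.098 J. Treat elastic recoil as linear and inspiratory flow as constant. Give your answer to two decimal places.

Elastic work ≈ ½ × (Pplat − PEEP) × Vt = 0.5 × (27.5 − 13) × 0.505 L = 0.5 × 14.5 × 0.505 = 3.661 L·cmH2O.
× 0.098 J/(L·cmH2O) → 0.3588 J.

0.36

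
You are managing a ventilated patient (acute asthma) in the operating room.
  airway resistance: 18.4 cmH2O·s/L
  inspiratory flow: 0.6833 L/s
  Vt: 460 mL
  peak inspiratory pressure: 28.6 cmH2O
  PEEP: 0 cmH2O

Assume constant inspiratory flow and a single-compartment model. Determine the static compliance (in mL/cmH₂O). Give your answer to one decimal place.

28.7

Equation of motion (constant flow): PIP = Vt/C + R·V̇ + PEEP.
Vt/C = PIP − R·V̇ − PEEP = 28.6 − 18.4×0.6833 − 0 = 28.6 − 12.573 − 0 = 16.027 cmH2O.
C = Vt / 16.027 = 460 / 16.027 = 28.702 mL/cmH2O.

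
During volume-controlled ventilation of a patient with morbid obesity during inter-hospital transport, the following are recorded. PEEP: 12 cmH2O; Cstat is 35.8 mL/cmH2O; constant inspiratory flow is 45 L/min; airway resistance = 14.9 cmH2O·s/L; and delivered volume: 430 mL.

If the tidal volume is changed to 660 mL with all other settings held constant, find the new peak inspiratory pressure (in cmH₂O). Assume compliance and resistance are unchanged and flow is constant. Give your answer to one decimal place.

Flow: 45 L/min ÷ 60 = 0.75 L/s.
PIP = Vt/C + R·V̇ + PEEP (constant-flow equation of motion).
Only the elastic term changes: ΔPIP = ΔVt / C = (660 − 430) / 35.8 = 6.425 cmH2O.
Original PIP = 430/35.8 + 14.9×0.75 + 12 = 35.186 cmH2O; new PIP = 35.186 + (6.425) = 41.611 cmH2O.

41.6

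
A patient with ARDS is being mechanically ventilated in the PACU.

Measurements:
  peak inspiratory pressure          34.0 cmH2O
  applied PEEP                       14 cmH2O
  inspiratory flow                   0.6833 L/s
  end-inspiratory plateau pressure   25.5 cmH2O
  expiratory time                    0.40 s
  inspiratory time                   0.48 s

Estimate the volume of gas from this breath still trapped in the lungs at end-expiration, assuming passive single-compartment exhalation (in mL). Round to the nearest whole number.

Vt = flow × Ti = 0.6833 L/s × 0.48 s × 1000 mL/L = 327.98 mL.
R = (PIP − Pplat)/V̇ = (34.0 − 25.5) / 0.6833 = 8.5/0.6833 = 12.44 cmH2O·s/L.
C = Vt/(Pplat − PEEP) = 327.98 / (25.5 − 14) = 327.98/11.5 = 28.52 mL/cmH2O.
τ = R × C = 12.44 × 0.02852 L/cmH2O = 0.3548 s.
Fraction remaining = e^(−Te/τ) = e^(−0.40/0.3548) = 0.3239.
Trapped volume = 327.98 × 0.3239 = 106.23 mL.

106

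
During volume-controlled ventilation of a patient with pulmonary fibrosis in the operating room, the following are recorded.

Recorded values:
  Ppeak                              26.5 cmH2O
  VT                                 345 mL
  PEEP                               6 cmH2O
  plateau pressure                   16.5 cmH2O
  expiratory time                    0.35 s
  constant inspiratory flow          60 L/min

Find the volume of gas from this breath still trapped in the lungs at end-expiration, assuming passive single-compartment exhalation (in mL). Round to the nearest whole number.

119

Flow: 60 L/min ÷ 60 = 1 L/s.
R = (PIP − Pplat)/V̇ = (26.5 − 16.5) / 1 = 10.0/1 = 10.0 cmH2O·s/L.
C = Vt/(Pplat − PEEP) = 345.0 / (16.5 − 6) = 345.0/10.5 = 32.857 mL/cmH2O.
τ = R × C = 10.0 × 0.03286 L/cmH2O = 0.3286 s.
Fraction remaining = e^(−Te/τ) = e^(−0.35/0.3286) = 0.3447.
Trapped volume = 345.0 × 0.3447 = 118.92 mL.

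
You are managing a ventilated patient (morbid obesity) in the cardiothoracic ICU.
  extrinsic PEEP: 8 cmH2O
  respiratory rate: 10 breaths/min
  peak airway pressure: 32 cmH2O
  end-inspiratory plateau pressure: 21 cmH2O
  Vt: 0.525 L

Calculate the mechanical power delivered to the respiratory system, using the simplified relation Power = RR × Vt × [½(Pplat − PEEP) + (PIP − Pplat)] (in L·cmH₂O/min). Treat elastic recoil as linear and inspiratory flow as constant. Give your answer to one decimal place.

91.9

Per-breath work = Vt × [½(Pplat−PEEP) + (PIP−Pplat)] = 0.525 × [0.5×13.0 + 11.0] = 0.525 × 17.5 = 9.188 L·cmH2O.
Power = 10 × 9.188 = 91.88 L·cmH2O/min.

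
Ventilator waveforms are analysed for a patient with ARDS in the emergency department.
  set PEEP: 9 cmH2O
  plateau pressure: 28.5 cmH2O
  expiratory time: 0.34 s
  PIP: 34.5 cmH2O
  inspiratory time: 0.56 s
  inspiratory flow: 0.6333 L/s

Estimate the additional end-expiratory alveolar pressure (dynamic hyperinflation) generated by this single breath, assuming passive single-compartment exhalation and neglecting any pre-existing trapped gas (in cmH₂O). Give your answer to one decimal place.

Vt = flow × Ti = 0.6333 L/s × 0.56 s × 1000 mL/L = 354.65 mL.
R = (PIP − Pplat)/V̇ = (34.5 − 28.5) / 0.6333 = 6.0/0.6333 = 9.474 cmH2O·s/L.
C = Vt/(Pplat − PEEP) = 354.65 / (28.5 − 9) = 354.65/19.5 = 18.187 mL/cmH2O.
τ = R × C = 9.474 × 0.01819 L/cmH2O = 0.1723 s.
Fraction remaining = e^(−Te/τ) = e^(−0.34/0.1723) = 0.139; trapped volume = 354.65 × 0.139 = 49.296 mL.
Additional alveolar pressure from trapping ≈ V_trapped / C = 49.296 / 18.187 = 2.711 cmH2O.

2.7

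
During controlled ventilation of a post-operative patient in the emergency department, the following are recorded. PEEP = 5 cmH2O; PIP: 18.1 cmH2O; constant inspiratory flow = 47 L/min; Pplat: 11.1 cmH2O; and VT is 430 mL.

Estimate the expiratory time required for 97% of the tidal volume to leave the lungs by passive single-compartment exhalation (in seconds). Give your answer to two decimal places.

Flow: 47 L/min ÷ 60 = 0.7833 L/s.
R = (PIP − Pplat)/V̇ = (18.1 − 11.1) / 0.7833 = 7.0/0.7833 = 8.937 cmH2O·s/L.
C = Vt/(Pplat − PEEP) = 430.0 / (11.1 − 5) = 430.0/6.1 = 70.492 mL/cmH2O.
τ = R × C = 8.937 × 0.07049 L/cmH2O = 0.63 s.
t = −τ·ln(1 − 0.97) = −0.63·ln(0.03) = 2.209 s.

2.21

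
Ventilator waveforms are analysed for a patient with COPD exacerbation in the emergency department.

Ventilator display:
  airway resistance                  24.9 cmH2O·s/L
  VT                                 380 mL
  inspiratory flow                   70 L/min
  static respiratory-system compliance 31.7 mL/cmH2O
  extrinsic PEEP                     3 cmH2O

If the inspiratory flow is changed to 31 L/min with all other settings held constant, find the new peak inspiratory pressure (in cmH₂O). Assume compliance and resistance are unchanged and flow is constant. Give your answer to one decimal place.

27.9

Flow: 70 L/min ÷ 60 = 1.1667 L/s.
New flow: 31 L/min ÷ 60 = 0.5167 L/s.
PIP = Vt/C + R·V̇ + PEEP (constant-flow equation of motion).
Only the resistive term changes: ΔPIP = R × ΔV̇ = 24.9 × (0.5167 − 1.1667) = 24.9 × -0.65 = -16.185 cmH2O.
Original PIP = 380/31.7 + 24.9×1.1667 + 3 = 44.038 cmH2O; new PIP = 44.038 + (-16.185) = 27.853 cmH2O.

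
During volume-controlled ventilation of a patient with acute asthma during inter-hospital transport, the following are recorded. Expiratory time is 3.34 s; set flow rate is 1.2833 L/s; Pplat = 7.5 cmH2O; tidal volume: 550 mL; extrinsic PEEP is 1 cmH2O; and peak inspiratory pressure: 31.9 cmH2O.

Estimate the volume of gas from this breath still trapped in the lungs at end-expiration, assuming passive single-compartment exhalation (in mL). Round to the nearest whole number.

R = (PIP − Pplat)/V̇ = (31.9 − 7.5) / 1.2833 = 24.4/1.2833 = 19.013 cmH2O·s/L.
C = Vt/(Pplat − PEEP) = 550.0 / (7.5 − 1) = 550.0/6.5 = 84.615 mL/cmH2O.
τ = R × C = 19.013 × 0.08462 L/cmH2O = 1.609 s.
Fraction remaining = e^(−Te/τ) = e^(−3.34/1.609) = 0.1255.
Trapped volume = 550.0 × 0.1255 = 69.025 mL.

69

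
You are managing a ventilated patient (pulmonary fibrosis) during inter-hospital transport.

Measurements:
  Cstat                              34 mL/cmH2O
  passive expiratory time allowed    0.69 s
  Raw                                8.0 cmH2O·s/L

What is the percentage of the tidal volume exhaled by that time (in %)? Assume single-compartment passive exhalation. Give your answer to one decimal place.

τ = R × C = 8.0 × 34 mL/cmH2O = 8.0 × 0.034 L/cmH2O = 0.272 s.
Passive exhalation: V(t)/V₀ = e^(−t/τ) = e^(−0.69/0.272) = 0.07912.
Fraction exhaled = 1 − 0.07912 = 0.9209 → 92.09%.

92.1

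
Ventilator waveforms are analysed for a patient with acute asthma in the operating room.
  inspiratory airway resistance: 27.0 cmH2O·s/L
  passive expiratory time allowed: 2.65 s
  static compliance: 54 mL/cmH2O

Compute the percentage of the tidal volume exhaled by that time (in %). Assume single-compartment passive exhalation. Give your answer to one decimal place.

83.8

τ = R × C = 27.0 × 54 mL/cmH2O = 27.0 × 0.054 L/cmH2O = 1.458 s.
Passive exhalation: V(t)/V₀ = e^(−t/τ) = e^(−2.65/1.458) = 0.1624.
Fraction exhaled = 1 − 0.1624 = 0.8376 → 83.76%.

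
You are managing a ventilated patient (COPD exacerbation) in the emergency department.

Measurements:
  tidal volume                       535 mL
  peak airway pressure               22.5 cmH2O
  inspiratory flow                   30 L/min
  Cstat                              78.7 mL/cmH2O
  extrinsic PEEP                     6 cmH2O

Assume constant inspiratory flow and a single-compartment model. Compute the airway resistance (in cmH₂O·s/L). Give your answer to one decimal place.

19.4

Flow: 30 L/min ÷ 60 = 0.5 L/s.
Equation of motion (constant flow): PIP = Vt/C + R·V̇ + PEEP.
R·V̇ = PIP − Vt/C − PEEP = 22.5 − 535/78.7 − 6 = 22.5 − 6.798 − 6 = 9.702 cmH2O.
R = 9.702 / 0.5 = 19.404 cmH2O·s/L.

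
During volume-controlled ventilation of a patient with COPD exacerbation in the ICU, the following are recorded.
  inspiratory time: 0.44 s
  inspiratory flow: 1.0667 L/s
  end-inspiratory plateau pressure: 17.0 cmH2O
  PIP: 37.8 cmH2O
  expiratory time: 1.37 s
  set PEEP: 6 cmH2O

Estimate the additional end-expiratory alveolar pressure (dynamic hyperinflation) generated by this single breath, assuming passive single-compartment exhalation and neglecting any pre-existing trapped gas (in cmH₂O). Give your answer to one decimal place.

2.1

Vt = flow × Ti = 1.0667 L/s × 0.44 s × 1000 mL/L = 469.35 mL.
R = (PIP − Pplat)/V̇ = (37.8 − 17.0) / 1.0667 = 20.8/1.0667 = 19.499 cmH2O·s/L.
C = Vt/(Pplat − PEEP) = 469.35 / (17.0 − 6) = 469.35/11.0 = 42.668 mL/cmH2O.
τ = R × C = 19.499 × 0.04267 L/cmH2O = 0.832 s.
Fraction remaining = e^(−Te/τ) = e^(−1.37/0.832) = 0.1927; trapped volume = 469.35 × 0.1927 = 90.444 mL.
Additional alveolar pressure from trapping ≈ V_trapped / C = 90.444 / 42.668 = 2.12 cmH2O.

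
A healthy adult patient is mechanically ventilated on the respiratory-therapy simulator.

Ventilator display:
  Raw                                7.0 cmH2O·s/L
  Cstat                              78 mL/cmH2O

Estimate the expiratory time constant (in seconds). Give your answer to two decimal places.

τ = R × C = 7.0 × 78 mL/cmH2O = 7.0 × 0.078 L/cmH2O = 0.546 s.

0.55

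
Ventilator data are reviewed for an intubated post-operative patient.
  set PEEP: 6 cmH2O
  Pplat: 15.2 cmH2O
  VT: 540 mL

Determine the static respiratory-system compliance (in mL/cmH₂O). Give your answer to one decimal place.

Cstat = Vt / (Pplat − PEEP) = 540 / (15.2 − 6) = 540 / 9.2 = 58.696 mL/cmH2O.

58.7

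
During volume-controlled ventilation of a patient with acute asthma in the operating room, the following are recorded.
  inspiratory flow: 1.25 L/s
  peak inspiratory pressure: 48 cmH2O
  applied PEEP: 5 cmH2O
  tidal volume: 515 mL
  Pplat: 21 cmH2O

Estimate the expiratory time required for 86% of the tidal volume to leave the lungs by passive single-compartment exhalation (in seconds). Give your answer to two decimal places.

1.37

R = (PIP − Pplat)/V̇ = (48 − 21) / 1.25 = 27.0/1.25 = 21.6 cmH2O·s/L.
C = Vt/(Pplat − PEEP) = 515.0 / (21 − 5) = 515.0/16.0 = 32.188 mL/cmH2O.
τ = R × C = 21.6 × 0.03219 L/cmH2O = 0.6953 s.
t = −τ·ln(1 − 0.86) = −0.6953·ln(0.14) = 1.367 s.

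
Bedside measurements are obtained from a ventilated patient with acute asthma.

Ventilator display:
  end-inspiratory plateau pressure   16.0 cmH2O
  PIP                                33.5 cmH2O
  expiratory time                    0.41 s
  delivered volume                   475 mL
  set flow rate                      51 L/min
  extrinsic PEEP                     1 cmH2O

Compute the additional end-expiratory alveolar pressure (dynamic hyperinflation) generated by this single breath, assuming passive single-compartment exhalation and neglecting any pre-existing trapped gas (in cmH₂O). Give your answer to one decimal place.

Flow: 51 L/min ÷ 60 = 0.85 L/s.
R = (PIP − Pplat)/V̇ = (33.5 − 16.0) / 0.85 = 17.5/0.85 = 20.588 cmH2O·s/L.
C = Vt/(Pplat − PEEP) = 475.0 / (16.0 − 1) = 475.0/15.0 = 31.667 mL/cmH2O.
τ = R × C = 20.588 × 0.03167 L/cmH2O = 0.652 s.
Fraction remaining = e^(−Te/τ) = e^(−0.41/0.652) = 0.5332; trapped volume = 475.0 × 0.5332 = 253.27 mL.
Additional alveolar pressure from trapping ≈ V_trapped / C = 253.27 / 31.667 = 7.998 cmH2O.

8.0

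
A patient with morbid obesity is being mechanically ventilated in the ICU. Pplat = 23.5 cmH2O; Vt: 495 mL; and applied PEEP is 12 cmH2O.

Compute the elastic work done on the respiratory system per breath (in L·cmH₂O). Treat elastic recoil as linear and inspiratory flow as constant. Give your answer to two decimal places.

2.85

Elastic work ≈ ½ × (Pplat − PEEP) × Vt = 0.5 × (23.5 − 12) × 0.495 L = 0.5 × 11.5 × 0.495 = 2.846 L·cmH2O.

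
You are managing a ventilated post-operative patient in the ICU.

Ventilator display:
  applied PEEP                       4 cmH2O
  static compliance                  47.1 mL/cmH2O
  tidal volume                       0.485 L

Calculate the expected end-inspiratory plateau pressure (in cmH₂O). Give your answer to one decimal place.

Pplat = PEEP + Vt / Cstat = 4 + 485 / 47.1 = 4 + 10.297 = 14.297 cmH2O.

14.3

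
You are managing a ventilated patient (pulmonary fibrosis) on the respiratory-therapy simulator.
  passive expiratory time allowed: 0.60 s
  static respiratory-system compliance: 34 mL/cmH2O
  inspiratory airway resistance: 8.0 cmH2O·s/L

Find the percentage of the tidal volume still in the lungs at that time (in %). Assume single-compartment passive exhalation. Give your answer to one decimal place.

τ = R × C = 8.0 × 34 mL/cmH2O = 8.0 × 0.034 L/cmH2O = 0.272 s.
Passive exhalation: V(t)/V₀ = e^(−t/τ) = e^(−0.60/0.272) = 0.1102.
Fraction remaining = 0.1102 → 11.02%.

11.0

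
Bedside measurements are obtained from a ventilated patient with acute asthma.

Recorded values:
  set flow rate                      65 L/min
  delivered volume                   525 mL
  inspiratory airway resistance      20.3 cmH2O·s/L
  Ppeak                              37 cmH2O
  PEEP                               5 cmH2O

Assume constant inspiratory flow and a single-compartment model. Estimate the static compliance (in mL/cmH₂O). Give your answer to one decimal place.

52.5

Flow: 65 L/min ÷ 60 = 1.0833 L/s.
Equation of motion (constant flow): PIP = Vt/C + R·V̇ + PEEP.
Vt/C = PIP − R·V̇ − PEEP = 37 − 20.3×1.0833 − 5 = 37 − 21.991 − 5 = 10.009 cmH2O.
C = Vt / 10.009 = 525 / 10.009 = 52.453 mL/cmH2O.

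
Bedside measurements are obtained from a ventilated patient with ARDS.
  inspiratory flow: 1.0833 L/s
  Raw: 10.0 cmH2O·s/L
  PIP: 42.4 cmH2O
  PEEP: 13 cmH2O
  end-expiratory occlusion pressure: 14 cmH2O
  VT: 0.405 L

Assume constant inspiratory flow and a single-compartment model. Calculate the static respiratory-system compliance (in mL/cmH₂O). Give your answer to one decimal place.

Total PEEP = 14 cmH2O (set 13 + intrinsic 1); this is the baseline alveolar pressure.
Equation of motion (constant flow): PIP = Vt/C + R·V̇ + PEEP.
Vt/C = PIP − R·V̇ − PEEP = 42.4 − 10.0×1.0833 − 14 = 42.4 − 10.833 − 14 = 17.567 cmH2O.
C = Vt / 17.567 = 405 / 17.567 = 23.055 mL/cmH2O.

23.1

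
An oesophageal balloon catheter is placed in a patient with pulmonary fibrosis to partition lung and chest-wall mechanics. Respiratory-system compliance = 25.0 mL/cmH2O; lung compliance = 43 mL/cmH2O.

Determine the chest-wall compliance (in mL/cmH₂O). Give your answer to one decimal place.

59.7

1/Ccw = 1/Crs − 1/CL.
1/Ccw = 1/25.0 − 1/43 = 0.01674.
Ccw = 59.737 mL/cmH2O.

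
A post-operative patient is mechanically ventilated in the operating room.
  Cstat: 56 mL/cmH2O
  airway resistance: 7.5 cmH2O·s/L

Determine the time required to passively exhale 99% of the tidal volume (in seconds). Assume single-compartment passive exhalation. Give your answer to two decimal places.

1.93

τ = R × C = 7.5 × 56 mL/cmH2O = 7.5 × 0.056 L/cmH2O = 0.42 s.
Exhaled fraction f = 1 − e^(−t/τ) → t = −τ·ln(1 − f) = −0.42·ln(0.01) = 1.934 s.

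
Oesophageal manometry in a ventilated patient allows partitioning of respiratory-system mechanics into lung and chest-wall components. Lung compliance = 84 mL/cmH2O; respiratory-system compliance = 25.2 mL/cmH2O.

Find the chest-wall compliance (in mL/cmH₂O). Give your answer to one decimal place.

36.0

1/Ccw = 1/Crs − 1/CL.
1/Ccw = 1/25.2 − 1/84 = 0.02778.
Ccw = 35.997 mL/cmH2O.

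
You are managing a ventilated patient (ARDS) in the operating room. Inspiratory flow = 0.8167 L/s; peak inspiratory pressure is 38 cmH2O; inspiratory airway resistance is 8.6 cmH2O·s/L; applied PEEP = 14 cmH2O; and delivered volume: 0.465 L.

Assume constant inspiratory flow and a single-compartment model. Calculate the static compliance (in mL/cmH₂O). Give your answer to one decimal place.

27.4

Equation of motion (constant flow): PIP = Vt/C + R·V̇ + PEEP.
Vt/C = PIP − R·V̇ − PEEP = 38 − 8.6×0.8167 − 14 = 38 − 7.024 − 14 = 16.976 cmH2O.
C = Vt / 16.976 = 465 / 16.976 = 27.392 mL/cmH2O.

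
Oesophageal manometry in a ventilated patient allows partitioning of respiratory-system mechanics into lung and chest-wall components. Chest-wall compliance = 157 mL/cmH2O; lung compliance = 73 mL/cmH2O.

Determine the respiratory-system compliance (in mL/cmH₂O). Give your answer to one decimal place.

Lung and chest wall are elastances in series: 1/Crs = 1/CL + 1/Ccw.
1/Crs = 1/73 + 1/157 = 0.02007.
Crs = 49.826 mL/cmH2O.

49.8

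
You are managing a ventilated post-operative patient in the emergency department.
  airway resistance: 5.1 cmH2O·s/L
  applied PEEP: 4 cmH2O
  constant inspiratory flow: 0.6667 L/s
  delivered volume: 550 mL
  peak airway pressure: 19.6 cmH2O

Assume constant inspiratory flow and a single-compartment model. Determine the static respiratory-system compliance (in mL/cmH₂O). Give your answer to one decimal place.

45.1

Equation of motion (constant flow): PIP = Vt/C + R·V̇ + PEEP.
Vt/C = PIP − R·V̇ − PEEP = 19.6 − 5.1×0.6667 − 4 = 19.6 − 3.4 − 4 = 12.2 cmH2O.
C = Vt / 12.2 = 550 / 12.2 = 45.082 mL/cmH2O.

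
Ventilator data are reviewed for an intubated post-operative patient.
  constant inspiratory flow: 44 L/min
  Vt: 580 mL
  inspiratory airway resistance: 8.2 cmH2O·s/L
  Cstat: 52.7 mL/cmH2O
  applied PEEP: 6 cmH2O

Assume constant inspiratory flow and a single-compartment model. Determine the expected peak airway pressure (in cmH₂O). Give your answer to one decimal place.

23.0

Flow: 44 L/min ÷ 60 = 0.7333 L/s.
Equation of motion (constant flow): PIP = Vt/C + R·V̇ + PEEP.
PIP = 580/52.7 + 8.2×0.7333 + 6 = 11.006 + 6.013 + 6 = 23.019 cmH2O.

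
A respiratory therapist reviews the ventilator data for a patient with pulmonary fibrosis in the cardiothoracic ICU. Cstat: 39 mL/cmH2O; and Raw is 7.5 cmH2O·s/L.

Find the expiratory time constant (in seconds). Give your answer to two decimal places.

0.29

τ = R × C = 7.5 × 39 mL/cmH2O = 7.5 × 0.039 L/cmH2O = 0.2925 s.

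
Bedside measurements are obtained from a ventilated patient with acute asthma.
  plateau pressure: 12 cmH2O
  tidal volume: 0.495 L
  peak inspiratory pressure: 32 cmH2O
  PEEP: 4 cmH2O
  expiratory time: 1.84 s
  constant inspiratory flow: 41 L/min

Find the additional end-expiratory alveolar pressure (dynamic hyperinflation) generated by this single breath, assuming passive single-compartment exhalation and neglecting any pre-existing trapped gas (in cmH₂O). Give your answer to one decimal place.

2.9

Flow: 41 L/min ÷ 60 = 0.6833 L/s.
R = (PIP − Pplat)/V̇ = (32 − 12) / 0.6833 = 20.0/0.6833 = 29.27 cmH2O·s/L.
C = Vt/(Pplat − PEEP) = 495.0 / (12 − 4) = 495.0/8.0 = 61.875 mL/cmH2O.
τ = R × C = 29.27 × 0.06188 L/cmH2O = 1.811 s.
Fraction remaining = e^(−Te/τ) = e^(−1.84/1.811) = 0.362; trapped volume = 495.0 × 0.362 = 179.19 mL.
Additional alveolar pressure from trapping ≈ V_trapped / C = 179.19 / 61.875 = 2.896 cmH2O.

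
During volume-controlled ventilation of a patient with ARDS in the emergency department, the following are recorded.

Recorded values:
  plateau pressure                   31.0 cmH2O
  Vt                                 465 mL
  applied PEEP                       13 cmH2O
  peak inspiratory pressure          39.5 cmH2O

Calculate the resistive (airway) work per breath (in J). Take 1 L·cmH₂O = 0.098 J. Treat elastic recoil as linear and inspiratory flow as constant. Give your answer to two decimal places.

With constant inspiratory flow the resistive pressure is constant at PIP − Pplat = 39.5 − 31.0 = 8.5 cmH2O, so resistive work = 8.5 × 0.465 = 3.953 L·cmH2O.
× 0.098 J/(L·cmH2O) → 0.3874 J.

0.39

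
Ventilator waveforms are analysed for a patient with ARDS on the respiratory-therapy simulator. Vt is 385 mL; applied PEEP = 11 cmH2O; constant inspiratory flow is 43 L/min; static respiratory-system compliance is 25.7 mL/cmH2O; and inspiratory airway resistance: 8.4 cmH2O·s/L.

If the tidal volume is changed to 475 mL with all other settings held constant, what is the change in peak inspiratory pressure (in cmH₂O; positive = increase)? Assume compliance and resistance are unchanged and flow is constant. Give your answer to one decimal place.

3.5

PIP = Vt/C + R·V̇ + PEEP (constant-flow equation of motion).
Only the elastic term changes: ΔPIP = ΔVt / C = (475 − 385) / 25.7 = 3.502 cmH2O.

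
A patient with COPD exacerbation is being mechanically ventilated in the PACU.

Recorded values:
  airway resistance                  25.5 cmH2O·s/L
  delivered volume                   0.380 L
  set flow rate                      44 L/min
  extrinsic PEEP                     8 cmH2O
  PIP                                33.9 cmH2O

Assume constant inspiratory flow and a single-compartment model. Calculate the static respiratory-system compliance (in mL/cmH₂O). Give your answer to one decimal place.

Flow: 44 L/min ÷ 60 = 0.7333 L/s.
Equation of motion (constant flow): PIP = Vt/C + R·V̇ + PEEP.
Vt/C = PIP − R·V̇ − PEEP = 33.9 − 25.5×0.7333 − 8 = 33.9 − 18.699 − 8 = 7.201 cmH2O.
C = Vt / 7.201 = 380 / 7.201 = 52.77 mL/cmH2O.

52.8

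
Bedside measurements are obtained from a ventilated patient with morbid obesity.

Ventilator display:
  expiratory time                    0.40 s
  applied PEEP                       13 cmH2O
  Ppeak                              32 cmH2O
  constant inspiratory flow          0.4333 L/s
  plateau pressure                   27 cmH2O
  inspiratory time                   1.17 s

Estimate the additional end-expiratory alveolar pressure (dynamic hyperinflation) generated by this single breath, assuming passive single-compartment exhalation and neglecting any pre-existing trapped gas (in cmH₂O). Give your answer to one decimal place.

Vt = flow × Ti = 0.4333 L/s × 1.17 s × 1000 mL/L = 506.96 mL.
R = (PIP − Pplat)/V̇ = (32 − 27) / 0.4333 = 5.0/0.4333 = 11.539 cmH2O·s/L.
C = Vt/(Pplat − PEEP) = 506.96 / (27 − 13) = 506.96/14.0 = 36.211 mL/cmH2O.
τ = R × C = 11.539 × 0.03621 L/cmH2O = 0.4178 s.
Fraction remaining = e^(−Te/τ) = e^(−0.40/0.4178) = 0.3839; trapped volume = 506.96 × 0.3839 = 194.62 mL.
Additional alveolar pressure from trapping ≈ V_trapped / C = 194.62 / 36.211 = 5.375 cmH2O.

5.4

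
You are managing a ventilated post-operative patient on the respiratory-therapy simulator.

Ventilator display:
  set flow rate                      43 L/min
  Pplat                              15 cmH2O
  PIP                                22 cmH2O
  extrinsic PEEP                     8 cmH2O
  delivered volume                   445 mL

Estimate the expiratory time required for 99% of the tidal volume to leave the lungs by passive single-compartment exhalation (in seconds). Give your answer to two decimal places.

Flow: 43 L/min ÷ 60 = 0.7167 L/s.
R = (PIP − Pplat)/V̇ = (22 − 15) / 0.7167 = 7.0/0.7167 = 9.767 cmH2O·s/L.
C = Vt/(Pplat − PEEP) = 445.0 / (15 − 8) = 445.0/7.0 = 63.571 mL/cmH2O.
τ = R × C = 9.767 × 0.06357 L/cmH2O = 0.6209 s.
t = −τ·ln(1 − 0.99) = −0.6209·ln(0.01) = 2.859 s.

2.86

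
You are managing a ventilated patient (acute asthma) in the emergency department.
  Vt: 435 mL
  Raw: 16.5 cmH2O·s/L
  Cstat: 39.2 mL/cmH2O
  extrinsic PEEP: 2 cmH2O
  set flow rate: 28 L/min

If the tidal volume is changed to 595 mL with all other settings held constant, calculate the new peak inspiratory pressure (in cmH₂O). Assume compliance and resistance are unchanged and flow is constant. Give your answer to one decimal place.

24.9

Flow: 28 L/min ÷ 60 = 0.4667 L/s.
PIP = Vt/C + R·V̇ + PEEP (constant-flow equation of motion).
Only the elastic term changes: ΔPIP = ΔVt / C = (595 − 435) / 39.2 = 4.082 cmH2O.
Original PIP = 435/39.2 + 16.5×0.4667 + 2 = 20.797 cmH2O; new PIP = 20.797 + (4.082) = 24.879 cmH2O.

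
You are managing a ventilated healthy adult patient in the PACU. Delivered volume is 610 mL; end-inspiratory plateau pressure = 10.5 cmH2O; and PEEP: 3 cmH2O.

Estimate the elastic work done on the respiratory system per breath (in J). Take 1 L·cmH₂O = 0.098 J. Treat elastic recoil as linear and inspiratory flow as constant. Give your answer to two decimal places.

0.22

Elastic work ≈ ½ × (Pplat − PEEP) × Vt = 0.5 × (10.5 − 3) × 0.610 L = 0.5 × 7.5 × 0.610 = 2.288 L·cmH2O.
× 0.098 J/(L·cmH2O) → 0.2242 J.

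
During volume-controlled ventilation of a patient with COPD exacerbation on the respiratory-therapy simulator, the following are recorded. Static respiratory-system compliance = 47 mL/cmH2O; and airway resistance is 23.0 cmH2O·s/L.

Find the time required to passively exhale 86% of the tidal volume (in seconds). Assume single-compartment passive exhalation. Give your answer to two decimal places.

2.13

τ = R × C = 23.0 × 47 mL/cmH2O = 23.0 × 0.047 L/cmH2O = 1.081 s.
Exhaled fraction f = 1 − e^(−t/τ) → t = −τ·ln(1 − f) = −1.081·ln(0.14) = 2.125 s.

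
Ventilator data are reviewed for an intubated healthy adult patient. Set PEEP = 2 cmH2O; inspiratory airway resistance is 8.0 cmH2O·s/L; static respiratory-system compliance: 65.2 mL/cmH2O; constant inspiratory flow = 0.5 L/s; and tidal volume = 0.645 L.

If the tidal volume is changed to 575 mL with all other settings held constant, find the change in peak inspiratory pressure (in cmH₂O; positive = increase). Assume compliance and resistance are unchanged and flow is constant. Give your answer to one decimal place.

PIP = Vt/C + R·V̇ + PEEP (constant-flow equation of motion).
Only the elastic term changes: ΔPIP = ΔVt / C = (575 − 645) / 65.2 = -1.074 cmH2O.

-1.1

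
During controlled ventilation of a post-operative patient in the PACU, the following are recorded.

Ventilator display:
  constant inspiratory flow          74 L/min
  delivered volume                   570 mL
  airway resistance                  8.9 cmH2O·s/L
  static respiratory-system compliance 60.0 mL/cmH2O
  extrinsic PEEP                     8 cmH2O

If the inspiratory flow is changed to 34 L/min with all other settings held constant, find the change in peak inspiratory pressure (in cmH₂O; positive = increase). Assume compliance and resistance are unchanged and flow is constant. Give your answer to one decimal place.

Flow: 74 L/min ÷ 60 = 1.2333 L/s.
New flow: 34 L/min ÷ 60 = 0.5667 L/s.
PIP = Vt/C + R·V̇ + PEEP (constant-flow equation of motion).
Only the resistive term changes: ΔPIP = R × ΔV̇ = 8.9 × (0.5667 − 1.2333) = 8.9 × -0.6666 = -5.933 cmH2O.

-5.9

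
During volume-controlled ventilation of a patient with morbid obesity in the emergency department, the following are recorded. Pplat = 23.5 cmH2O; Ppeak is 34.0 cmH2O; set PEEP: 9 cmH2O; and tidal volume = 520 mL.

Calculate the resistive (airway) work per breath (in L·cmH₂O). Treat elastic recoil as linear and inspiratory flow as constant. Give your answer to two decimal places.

With constant inspiratory flow the resistive pressure is constant at PIP − Pplat = 34.0 − 23.5 = 10.5 cmH2O, so resistive work = 10.5 × 0.520 = 5.46 L·cmH2O.

5.46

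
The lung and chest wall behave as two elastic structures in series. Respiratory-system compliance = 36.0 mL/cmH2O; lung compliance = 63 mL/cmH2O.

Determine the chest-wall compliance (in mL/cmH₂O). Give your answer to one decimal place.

1/Ccw = 1/Crs − 1/CL.
1/Ccw = 1/36.0 − 1/63 = 0.0119.
Ccw = 84.034 mL/cmH2O.

84.0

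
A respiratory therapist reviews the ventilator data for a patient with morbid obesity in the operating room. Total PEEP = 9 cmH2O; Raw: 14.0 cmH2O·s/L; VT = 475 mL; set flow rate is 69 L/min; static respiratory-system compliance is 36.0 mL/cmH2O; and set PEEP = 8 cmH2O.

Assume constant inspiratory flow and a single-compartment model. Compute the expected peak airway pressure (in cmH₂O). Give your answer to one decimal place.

38.3

Flow: 69 L/min ÷ 60 = 1.15 L/s.
Total PEEP = 9 cmH2O (set 8 + intrinsic 1); this is the baseline alveolar pressure.
Equation of motion (constant flow): PIP = Vt/C + R·V̇ + PEEP.
PIP = 475/36.0 + 14.0×1.15 + 9 = 13.194 + 16.1 + 9 = 38.294 cmH2O.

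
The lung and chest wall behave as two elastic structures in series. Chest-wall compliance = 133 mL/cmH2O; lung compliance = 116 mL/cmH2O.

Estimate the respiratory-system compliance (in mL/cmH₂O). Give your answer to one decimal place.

62.0

Lung and chest wall are elastances in series: 1/Crs = 1/CL + 1/Ccw.
1/Crs = 1/116 + 1/133 = 0.01614.
Crs = 61.958 mL/cmH2O.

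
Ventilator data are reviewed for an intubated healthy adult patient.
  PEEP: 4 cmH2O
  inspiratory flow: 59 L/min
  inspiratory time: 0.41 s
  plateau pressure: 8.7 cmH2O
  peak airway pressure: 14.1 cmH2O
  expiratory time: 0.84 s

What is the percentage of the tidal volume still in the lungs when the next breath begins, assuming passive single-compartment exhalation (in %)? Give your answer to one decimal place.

16.8

Flow: 59 L/min ÷ 60 = 0.9833 L/s.
Vt = flow × Ti = 0.9833 L/s × 0.41 s × 1000 mL/L = 403.15 mL.
R = (PIP − Pplat)/V̇ = (14.1 − 8.7) / 0.9833 = 5.4/0.9833 = 5.492 cmH2O·s/L.
C = Vt/(Pplat − PEEP) = 403.15 / (8.7 − 4) = 403.15/4.7 = 85.777 mL/cmH2O.
τ = R × C = 5.492 × 0.08578 L/cmH2O = 0.4711 s.
Fraction remaining at end-expiration = e^(−Te/τ) = e^(−0.84/0.4711) = 0.1681 → 16.81%.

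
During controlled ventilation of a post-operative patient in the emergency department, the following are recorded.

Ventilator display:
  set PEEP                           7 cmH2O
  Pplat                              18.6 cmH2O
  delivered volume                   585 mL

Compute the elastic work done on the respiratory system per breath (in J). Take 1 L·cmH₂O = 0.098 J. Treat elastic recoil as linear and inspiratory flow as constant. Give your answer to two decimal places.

Elastic work ≈ ½ × (Pplat − PEEP) × Vt = 0.5 × (18.6 − 7) × 0.585 L = 0.5 × 11.6 × 0.585 = 3.393 L·cmH2O.
× 0.098 J/(L·cmH2O) → 0.3325 J.

0.33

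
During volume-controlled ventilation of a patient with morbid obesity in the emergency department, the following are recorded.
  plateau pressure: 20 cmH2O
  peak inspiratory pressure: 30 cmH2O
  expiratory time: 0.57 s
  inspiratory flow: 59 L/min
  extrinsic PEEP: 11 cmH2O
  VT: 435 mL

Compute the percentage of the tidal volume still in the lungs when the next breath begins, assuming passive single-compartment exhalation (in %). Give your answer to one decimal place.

31.4

Flow: 59 L/min ÷ 60 = 0.9833 L/s.
R = (PIP − Pplat)/V̇ = (30 − 20) / 0.9833 = 10.0/0.9833 = 10.17 cmH2O·s/L.
C = Vt/(Pplat − PEEP) = 435.0 / (20 − 11) = 435.0/9.0 = 48.333 mL/cmH2O.
τ = R × C = 10.17 × 0.04833 L/cmH2O = 0.4915 s.
Fraction remaining at end-expiration = e^(−Te/τ) = e^(−0.57/0.4915) = 0.3136 → 31.36%.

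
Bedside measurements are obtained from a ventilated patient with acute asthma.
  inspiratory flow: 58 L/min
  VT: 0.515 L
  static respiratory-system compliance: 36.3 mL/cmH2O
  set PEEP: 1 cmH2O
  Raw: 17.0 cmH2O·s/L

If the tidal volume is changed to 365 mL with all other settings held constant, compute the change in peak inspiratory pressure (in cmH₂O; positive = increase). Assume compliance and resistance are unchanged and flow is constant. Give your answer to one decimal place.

-4.1

PIP = Vt/C + R·V̇ + PEEP (constant-flow equation of motion).
Only the elastic term changes: ΔPIP = ΔVt / C = (365 − 515) / 36.3 = -4.132 cmH2O.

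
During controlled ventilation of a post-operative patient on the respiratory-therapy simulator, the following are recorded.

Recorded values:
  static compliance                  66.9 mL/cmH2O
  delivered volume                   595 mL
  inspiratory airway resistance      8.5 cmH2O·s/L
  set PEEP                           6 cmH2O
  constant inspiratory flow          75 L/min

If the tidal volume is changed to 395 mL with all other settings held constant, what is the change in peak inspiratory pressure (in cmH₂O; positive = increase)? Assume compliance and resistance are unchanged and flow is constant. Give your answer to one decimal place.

PIP = Vt/C + R·V̇ + PEEP (constant-flow equation of motion).
Only the elastic term changes: ΔPIP = ΔVt / C = (395 − 595) / 66.9 = -2.99 cmH2O.

-3.0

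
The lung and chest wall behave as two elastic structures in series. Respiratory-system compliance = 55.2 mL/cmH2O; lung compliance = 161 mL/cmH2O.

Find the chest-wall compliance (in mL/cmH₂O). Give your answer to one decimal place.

1/Ccw = 1/Crs − 1/CL.
1/Ccw = 1/55.2 − 1/161 = 0.0119.
Ccw = 84.034 mL/cmH2O.

84.0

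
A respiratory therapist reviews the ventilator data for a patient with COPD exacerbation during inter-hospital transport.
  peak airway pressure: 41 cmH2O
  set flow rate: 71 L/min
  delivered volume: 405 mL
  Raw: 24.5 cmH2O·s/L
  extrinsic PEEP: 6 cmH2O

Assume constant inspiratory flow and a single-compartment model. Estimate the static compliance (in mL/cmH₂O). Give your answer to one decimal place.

67.4

Flow: 71 L/min ÷ 60 = 1.1833 L/s.
Equation of motion (constant flow): PIP = Vt/C + R·V̇ + PEEP.
Vt/C = PIP − R·V̇ − PEEP = 41 − 24.5×1.1833 − 6 = 41 − 28.991 − 6 = 6.009 cmH2O.
C = Vt / 6.009 = 405 / 6.009 = 67.399 mL/cmH2O.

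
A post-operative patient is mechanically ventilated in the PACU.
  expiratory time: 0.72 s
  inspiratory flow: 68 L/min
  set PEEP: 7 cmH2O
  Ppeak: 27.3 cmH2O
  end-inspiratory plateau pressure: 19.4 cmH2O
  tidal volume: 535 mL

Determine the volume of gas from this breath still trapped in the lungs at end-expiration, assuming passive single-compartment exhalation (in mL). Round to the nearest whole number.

49

Flow: 68 L/min ÷ 60 = 1.1333 L/s.
R = (PIP − Pplat)/V̇ = (27.3 − 19.4) / 1.1333 = 7.9/1.1333 = 6.971 cmH2O·s/L.
C = Vt/(Pplat − PEEP) = 535.0 / (19.4 − 7) = 535.0/12.4 = 43.145 mL/cmH2O.
τ = R × C = 6.971 × 0.04315 L/cmH2O = 0.3008 s.
Fraction remaining = e^(−Te/τ) = e^(−0.72/0.3008) = 0.0913.
Trapped volume = 535.0 × 0.0913 = 48.846 mL.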